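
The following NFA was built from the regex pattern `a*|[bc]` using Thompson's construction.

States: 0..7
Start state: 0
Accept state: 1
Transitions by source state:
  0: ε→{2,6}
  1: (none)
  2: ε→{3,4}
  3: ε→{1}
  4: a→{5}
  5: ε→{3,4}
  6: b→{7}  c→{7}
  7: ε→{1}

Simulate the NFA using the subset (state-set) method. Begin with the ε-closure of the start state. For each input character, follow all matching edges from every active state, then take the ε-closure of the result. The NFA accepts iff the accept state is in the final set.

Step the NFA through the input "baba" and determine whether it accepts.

Answer: REJECT

Trace:
initial (ε-close {0}): {0,1,2,3,4,6}
'b' @ 1: {1,7}  ✓accept
'a' @ 2: {}  — no active states
rest 'ba' ignored (set empty)
after full input: {}  (accept=1 not in)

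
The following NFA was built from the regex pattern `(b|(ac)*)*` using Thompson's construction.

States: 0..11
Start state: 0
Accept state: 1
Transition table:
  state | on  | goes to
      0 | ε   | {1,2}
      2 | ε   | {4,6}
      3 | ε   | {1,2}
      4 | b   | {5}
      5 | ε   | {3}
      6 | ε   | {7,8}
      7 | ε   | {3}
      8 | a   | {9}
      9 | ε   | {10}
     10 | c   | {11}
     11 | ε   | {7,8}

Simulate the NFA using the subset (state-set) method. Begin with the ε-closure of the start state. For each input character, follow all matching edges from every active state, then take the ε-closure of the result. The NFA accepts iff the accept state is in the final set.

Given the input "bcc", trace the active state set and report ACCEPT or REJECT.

start: ε-closure({0}) = {0,1,2,3,4,6,7,8}
'b' @ 1: {1,2,3,4,5,6,7,8}  [accepting]
'c' @ 2: {}  — dead — no transitions
rest 'c' ignored (set empty)
end set {} — state 1 not in

Answer: REJECT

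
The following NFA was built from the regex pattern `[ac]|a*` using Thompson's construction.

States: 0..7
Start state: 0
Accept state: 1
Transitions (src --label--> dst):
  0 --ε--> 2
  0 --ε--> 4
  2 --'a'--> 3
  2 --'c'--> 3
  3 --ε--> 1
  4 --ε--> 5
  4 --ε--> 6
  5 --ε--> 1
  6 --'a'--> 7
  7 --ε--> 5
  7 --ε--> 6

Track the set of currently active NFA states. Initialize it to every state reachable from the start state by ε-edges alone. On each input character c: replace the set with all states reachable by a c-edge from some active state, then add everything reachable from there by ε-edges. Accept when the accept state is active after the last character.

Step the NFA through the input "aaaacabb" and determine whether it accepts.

Answer: REJECT

Trace:
S₀ = ε-closure({0}) = {0,1,2,4,5,6}
'a' @ 1: {1,3,5,6,7}  ✓accept
'a' @ 2: {1,5,6,7}  ✓accept
'a' @ 3: {1,5,6,7}  ✓accept
'a' @ 4: {1,5,6,7}  ✓accept
'c' @ 5: {}  — no active states
rest 'abb' ignored (set empty)
after full input: {}  (accept=1 not in)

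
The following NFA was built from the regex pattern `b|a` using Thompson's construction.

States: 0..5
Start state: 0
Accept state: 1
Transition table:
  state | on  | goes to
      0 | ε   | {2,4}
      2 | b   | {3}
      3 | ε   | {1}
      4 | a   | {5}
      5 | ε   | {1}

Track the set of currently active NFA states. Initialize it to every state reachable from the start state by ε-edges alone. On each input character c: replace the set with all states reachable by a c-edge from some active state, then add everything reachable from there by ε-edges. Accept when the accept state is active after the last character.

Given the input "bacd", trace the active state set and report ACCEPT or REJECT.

start: ε-closure({0}) = {0,2,4}
'b' @ 1: {1,3}  [accepting]
'a' @ 2: {}  — no active states
rest 'cd' ignored (set empty)
after full input: {}  (accept=1 not in)

Answer: REJECT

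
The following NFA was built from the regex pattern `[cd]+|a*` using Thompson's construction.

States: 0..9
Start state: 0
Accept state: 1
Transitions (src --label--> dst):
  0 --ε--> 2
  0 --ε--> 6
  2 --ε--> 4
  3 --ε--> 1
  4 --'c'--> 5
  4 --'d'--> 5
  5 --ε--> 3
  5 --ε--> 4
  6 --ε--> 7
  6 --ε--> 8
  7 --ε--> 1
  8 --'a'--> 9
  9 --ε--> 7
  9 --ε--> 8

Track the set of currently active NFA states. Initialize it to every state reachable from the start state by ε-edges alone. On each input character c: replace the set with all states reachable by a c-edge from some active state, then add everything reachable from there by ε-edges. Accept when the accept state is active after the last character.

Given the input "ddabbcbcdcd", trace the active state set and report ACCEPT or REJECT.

S₀ = ε-closure({0}) = {0,1,2,4,6,7,8}
'd' @ 1: {1,3,4,5}  ✓accept
'd' @ 2: {1,3,4,5}  ✓accept
'a' @ 3: {}  — dead — no transitions
rest 'bbcbcdcd' ignored (set empty)
end set {} — state 1 not in

Answer: REJECT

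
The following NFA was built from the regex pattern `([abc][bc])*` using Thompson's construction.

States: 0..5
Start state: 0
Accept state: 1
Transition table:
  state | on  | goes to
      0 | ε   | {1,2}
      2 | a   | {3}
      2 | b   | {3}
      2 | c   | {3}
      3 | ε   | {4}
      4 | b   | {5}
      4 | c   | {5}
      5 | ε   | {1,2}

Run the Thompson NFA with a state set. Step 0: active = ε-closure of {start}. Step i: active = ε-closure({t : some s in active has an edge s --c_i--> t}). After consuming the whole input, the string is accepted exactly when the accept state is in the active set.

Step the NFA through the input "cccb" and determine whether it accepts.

start: ε-closure({0}) = {0,1,2}
'c' @ 1: {3,4}
'c' @ 2: {1,2,5}  ✓accept
'c' @ 3: {3,4}
'b' @ 4: {1,2,5}  ✓accept
end set {1,2,5} — state 1 in

Answer: ACCEPT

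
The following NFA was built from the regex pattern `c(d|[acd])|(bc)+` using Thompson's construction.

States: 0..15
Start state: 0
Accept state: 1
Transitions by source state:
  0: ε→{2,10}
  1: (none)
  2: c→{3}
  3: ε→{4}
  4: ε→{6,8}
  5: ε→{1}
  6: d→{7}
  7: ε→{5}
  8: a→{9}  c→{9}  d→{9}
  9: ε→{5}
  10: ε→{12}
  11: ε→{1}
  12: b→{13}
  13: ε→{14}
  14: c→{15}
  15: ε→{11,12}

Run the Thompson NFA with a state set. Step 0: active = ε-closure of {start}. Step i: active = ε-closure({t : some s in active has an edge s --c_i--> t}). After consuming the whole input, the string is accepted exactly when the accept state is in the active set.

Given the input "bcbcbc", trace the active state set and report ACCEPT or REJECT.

Answer: ACCEPT

Derivation:
initial (ε-close {0}): {0,2,10,12}
'b' @ 1: {13,14}
'c' @ 2: {1,11,12,15}  (accept∈set)
'b' @ 3: {13,14}
'c' @ 4: {1,11,12,15}  (accept∈set)
'b' @ 5: {13,14}
'c' @ 6: {1,11,12,15}  (accept∈set)
after full input: {1,11,12,15}  (accept=1 in)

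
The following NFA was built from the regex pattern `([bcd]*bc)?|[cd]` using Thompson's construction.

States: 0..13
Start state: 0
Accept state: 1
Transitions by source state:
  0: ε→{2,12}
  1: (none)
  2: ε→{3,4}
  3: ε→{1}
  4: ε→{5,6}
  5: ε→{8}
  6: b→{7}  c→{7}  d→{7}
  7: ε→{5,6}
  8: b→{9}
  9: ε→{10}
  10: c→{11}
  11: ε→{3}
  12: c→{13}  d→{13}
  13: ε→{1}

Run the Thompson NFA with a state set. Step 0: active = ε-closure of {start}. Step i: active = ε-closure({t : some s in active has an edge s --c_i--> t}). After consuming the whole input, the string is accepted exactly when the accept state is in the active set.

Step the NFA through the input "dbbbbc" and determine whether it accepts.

Answer: ACCEPT

Derivation:
start: ε-closure({0}) = {0,1,2,3,4,5,6,8,12}
'd' @ 1: {1,5,6,7,8,13}  ✓accept
'b' @ 2: {5,6,7,8,9,10}
'b' @ 3: {5,6,7,8,9,10}
'b' @ 4: {5,6,7,8,9,10}
'b' @ 5: {5,6,7,8,9,10}
'c' @ 6: {1,3,5,6,7,8,11}  ✓accept
final: {1,3,5,6,7,8,11}; accept 1 in set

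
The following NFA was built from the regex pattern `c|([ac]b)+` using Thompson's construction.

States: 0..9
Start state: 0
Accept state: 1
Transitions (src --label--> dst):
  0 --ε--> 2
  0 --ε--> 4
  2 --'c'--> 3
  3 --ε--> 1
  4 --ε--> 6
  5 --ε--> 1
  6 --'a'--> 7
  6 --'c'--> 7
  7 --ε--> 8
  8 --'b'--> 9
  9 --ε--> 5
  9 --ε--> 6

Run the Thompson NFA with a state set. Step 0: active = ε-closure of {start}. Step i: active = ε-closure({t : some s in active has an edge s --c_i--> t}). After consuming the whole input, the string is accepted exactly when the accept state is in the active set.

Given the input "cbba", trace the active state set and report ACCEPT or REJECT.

Answer: REJECT

Steps:
S₀ = ε-closure({0}) = {0,2,4,6}
'c' @ 1: {1,3,7,8}  (accept∈set)
'b' @ 2: {1,5,6,9}  (accept∈set)
'b' @ 3: {}  — dead — no transitions
rest 'a' ignored (set empty)
after full input: {}  (accept=1 not in)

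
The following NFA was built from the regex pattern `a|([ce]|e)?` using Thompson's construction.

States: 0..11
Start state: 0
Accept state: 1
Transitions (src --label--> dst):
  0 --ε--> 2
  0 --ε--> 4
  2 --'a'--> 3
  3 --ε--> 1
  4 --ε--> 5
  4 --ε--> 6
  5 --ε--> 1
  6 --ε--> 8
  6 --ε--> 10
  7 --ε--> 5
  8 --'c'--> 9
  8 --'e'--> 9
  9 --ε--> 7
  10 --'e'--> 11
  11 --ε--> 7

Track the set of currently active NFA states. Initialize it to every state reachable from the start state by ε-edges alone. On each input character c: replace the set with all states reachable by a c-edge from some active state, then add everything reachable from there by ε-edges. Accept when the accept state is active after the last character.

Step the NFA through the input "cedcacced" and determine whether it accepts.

initial (ε-close {0}): {0,1,2,4,5,6,8,10}
'c' @ 1: {1,5,7,9}  ✓accept
'e' @ 2: {}  — state set empty
rest 'dcacced' ignored (set empty)
final: {}; accept 1 not in set

Answer: REJECT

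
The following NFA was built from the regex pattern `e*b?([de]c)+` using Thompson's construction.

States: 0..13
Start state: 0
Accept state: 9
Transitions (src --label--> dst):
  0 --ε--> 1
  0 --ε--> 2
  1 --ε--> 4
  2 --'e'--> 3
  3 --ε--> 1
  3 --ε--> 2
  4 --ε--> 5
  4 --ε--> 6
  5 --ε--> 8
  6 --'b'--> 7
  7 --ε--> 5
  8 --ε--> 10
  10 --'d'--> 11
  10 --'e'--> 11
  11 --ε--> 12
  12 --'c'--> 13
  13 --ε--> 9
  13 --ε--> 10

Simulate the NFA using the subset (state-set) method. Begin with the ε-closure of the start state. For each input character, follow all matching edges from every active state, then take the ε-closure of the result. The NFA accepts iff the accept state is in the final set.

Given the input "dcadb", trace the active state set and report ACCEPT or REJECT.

initial (ε-close {0}): {0,1,2,4,5,6,8,10}
'd' @ 1: {11,12}
'c' @ 2: {9,10,13}  (accept∈set)
'a' @ 3: {}  — no active states
rest 'db' ignored (set empty)
end set {} — state 9 not in

Answer: REJECT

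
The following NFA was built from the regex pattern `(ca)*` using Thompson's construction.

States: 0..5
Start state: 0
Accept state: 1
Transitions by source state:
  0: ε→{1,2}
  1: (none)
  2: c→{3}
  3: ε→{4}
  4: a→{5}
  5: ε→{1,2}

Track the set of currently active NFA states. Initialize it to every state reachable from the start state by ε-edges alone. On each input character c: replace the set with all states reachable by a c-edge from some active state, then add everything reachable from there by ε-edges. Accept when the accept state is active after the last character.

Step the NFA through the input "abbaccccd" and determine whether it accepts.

Answer: REJECT

Derivation:
start: ε-closure({0}) = {0,1,2}
'a' @ 1: {}  — dead — no transitions
rest 'bbaccccd' ignored (set empty)
after full input: {}  (accept=1 not in)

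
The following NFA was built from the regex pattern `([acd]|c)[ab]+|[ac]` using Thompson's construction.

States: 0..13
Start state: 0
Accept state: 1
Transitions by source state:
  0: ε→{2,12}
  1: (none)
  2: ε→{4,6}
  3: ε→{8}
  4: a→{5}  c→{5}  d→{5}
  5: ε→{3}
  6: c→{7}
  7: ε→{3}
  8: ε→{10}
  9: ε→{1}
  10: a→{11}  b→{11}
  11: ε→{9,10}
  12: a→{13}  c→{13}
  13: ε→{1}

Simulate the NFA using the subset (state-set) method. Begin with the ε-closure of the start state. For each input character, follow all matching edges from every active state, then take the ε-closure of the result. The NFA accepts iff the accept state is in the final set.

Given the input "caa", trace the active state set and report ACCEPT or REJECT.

Answer: ACCEPT

Steps:
start: ε-closure({0}) = {0,2,4,6,12}
'c' @ 1: {1,3,5,7,8,10,13}  ✓accept
'a' @ 2: {1,9,10,11}  ✓accept
'a' @ 3: {1,9,10,11}  ✓accept
after full input: {1,9,10,11}  (accept=1 in)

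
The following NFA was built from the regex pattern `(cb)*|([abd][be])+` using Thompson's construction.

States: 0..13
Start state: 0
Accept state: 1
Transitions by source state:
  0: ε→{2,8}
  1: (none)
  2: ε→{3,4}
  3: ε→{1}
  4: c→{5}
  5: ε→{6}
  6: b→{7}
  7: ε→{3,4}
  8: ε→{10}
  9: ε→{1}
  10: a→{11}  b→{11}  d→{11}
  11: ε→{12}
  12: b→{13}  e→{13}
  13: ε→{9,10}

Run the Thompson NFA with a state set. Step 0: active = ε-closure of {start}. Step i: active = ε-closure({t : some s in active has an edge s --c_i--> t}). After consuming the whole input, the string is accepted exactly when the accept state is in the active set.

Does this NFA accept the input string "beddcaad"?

initial (ε-close {0}): {0,1,2,3,4,8,10}
'b' @ 1: {11,12}
'e' @ 2: {1,9,10,13}  (accept∈set)
'd' @ 3: {11,12}
'd' @ 4: {}  — dead — no transitions
rest 'caad' ignored (set empty)
final: {}; accept 1 not in set

Answer: REJECT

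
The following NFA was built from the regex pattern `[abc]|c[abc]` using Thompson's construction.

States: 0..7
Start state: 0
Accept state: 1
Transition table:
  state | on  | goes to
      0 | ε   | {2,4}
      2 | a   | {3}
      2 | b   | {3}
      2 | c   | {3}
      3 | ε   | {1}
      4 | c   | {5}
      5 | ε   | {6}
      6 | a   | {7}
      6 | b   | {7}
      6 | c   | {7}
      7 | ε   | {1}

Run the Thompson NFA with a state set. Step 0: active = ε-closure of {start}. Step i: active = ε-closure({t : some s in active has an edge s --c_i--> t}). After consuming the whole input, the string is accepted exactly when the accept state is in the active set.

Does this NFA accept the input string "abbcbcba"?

Answer: REJECT

Trace:
start: ε-closure({0}) = {0,2,4}
'a' @ 1: {1,3}  [accepting]
'b' @ 2: {}  — state set empty
rest 'bcbcba' ignored (set empty)
after full input: {}  (accept=1 not in)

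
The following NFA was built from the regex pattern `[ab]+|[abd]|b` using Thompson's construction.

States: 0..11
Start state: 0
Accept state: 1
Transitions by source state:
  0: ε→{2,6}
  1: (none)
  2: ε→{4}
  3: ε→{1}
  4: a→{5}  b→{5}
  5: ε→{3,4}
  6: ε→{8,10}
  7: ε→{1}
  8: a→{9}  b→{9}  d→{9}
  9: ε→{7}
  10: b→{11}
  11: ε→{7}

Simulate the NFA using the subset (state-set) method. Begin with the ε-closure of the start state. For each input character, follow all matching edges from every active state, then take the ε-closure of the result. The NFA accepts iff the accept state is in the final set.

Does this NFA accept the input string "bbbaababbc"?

S₀ = ε-closure({0}) = {0,2,4,6,8,10}
'b' @ 1: {1,3,4,5,7,9,11}  ✓accept
'b' @ 2: {1,3,4,5}  ✓accept
'b' @ 3: {1,3,4,5}  ✓accept
'a' @ 4: {1,3,4,5}  ✓accept
'a' @ 5: {1,3,4,5}  ✓accept
'b' @ 6: {1,3,4,5}  ✓accept
'a' @ 7: {1,3,4,5}  ✓accept
'b' @ 8: {1,3,4,5}  ✓accept
'b' @ 9: {1,3,4,5}  ✓accept
'c' @ 10: {}  — dead — no transitions
end set {} — state 1 not in

Answer: REJECT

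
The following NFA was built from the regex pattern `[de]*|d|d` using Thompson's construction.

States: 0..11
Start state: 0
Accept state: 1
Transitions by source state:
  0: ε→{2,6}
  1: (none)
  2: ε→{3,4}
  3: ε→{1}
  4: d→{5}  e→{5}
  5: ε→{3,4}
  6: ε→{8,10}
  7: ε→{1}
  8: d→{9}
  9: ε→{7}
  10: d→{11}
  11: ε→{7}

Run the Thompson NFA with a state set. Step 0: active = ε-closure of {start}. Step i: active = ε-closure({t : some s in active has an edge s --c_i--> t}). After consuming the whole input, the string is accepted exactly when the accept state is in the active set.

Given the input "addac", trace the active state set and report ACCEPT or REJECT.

initial (ε-close {0}): {0,1,2,3,4,6,8,10}
'a' @ 1: {}  — no active states
rest 'ddac' ignored (set empty)
final: {}; accept 1 not in set

Answer: REJECT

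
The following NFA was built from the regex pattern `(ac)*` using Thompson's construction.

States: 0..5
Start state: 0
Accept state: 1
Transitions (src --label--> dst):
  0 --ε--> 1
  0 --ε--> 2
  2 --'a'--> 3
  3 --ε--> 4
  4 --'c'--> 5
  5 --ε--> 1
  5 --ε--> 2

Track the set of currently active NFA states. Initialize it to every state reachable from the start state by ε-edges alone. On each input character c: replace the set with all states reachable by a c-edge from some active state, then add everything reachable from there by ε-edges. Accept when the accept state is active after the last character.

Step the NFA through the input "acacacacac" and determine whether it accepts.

Answer: ACCEPT

Steps:
S₀ = ε-closure({0}) = {0,1,2}
'a' @ 1: {3,4}
'c' @ 2: {1,2,5}  ✓accept
'a' @ 3: {3,4}
'c' @ 4: {1,2,5}  ✓accept
'a' @ 5: {3,4}
'c' @ 6: {1,2,5}  ✓accept
'a' @ 7: {3,4}
'c' @ 8: {1,2,5}  ✓accept
'a' @ 9: {3,4}
'c' @ 10: {1,2,5}  ✓accept
final: {1,2,5}; accept 1 in set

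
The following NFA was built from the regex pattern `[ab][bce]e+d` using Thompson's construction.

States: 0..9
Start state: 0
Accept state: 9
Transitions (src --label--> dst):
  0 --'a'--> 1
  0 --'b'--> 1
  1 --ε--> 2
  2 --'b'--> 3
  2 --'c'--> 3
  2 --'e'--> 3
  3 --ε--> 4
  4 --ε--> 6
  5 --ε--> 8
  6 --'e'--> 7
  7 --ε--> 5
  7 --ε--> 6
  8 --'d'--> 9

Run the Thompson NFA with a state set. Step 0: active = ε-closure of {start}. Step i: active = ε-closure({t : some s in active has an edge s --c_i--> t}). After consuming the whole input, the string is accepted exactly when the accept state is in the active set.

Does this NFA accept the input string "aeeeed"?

S₀ = ε-closure({0}) = {0}
'a' @ 1: {1,2}
'e' @ 2: {3,4,6}
'e' @ 3: {5,6,7,8}
'e' @ 4: {5,6,7,8}
'e' @ 5: {5,6,7,8}
'd' @ 6: {9}  [accepting]
final: {9}; accept 9 in set

Answer: ACCEPT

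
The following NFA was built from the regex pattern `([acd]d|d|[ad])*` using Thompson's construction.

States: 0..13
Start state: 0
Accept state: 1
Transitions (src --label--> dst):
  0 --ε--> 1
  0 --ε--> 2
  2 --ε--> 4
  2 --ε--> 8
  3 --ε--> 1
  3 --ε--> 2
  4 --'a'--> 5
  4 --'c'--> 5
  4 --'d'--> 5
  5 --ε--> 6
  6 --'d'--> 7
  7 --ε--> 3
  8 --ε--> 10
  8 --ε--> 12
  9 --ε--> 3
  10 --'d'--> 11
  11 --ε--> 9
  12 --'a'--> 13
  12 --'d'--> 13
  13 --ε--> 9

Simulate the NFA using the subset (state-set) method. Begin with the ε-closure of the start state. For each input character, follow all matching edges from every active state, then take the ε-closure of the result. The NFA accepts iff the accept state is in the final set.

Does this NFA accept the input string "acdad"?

Answer: ACCEPT

Derivation:
start: ε-closure({0}) = {0,1,2,4,8,10,12}
'a' @ 1: {1,2,3,4,5,6,8,9,10,12,13}  (accept∈set)
'c' @ 2: {5,6}
'd' @ 3: {1,2,3,4,7,8,10,12}  (accept∈set)
'a' @ 4: {1,2,3,4,5,6,8,9,10,12,13}  (accept∈set)
'd' @ 5: {1,2,3,4,5,6,7,8,9,10,11,12,13}  (accept∈set)
after full input: {1,2,3,4,5,6,7,8,9,10,11,12,13}  (accept=1 in)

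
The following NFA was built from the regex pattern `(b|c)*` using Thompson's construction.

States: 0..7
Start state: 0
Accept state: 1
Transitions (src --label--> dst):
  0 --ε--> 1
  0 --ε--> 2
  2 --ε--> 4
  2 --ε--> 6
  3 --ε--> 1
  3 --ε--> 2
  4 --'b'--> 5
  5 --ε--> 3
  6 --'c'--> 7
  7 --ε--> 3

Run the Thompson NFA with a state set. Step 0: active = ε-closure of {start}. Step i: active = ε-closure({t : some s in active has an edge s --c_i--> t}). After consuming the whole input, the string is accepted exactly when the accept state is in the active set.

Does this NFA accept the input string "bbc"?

initial (ε-close {0}): {0,1,2,4,6}
'b' @ 1: {1,2,3,4,5,6}  [accepting]
'b' @ 2: {1,2,3,4,5,6}  [accepting]
'c' @ 3: {1,2,3,4,6,7}  [accepting]
after full input: {1,2,3,4,6,7}  (accept=1 in)

Answer: ACCEPT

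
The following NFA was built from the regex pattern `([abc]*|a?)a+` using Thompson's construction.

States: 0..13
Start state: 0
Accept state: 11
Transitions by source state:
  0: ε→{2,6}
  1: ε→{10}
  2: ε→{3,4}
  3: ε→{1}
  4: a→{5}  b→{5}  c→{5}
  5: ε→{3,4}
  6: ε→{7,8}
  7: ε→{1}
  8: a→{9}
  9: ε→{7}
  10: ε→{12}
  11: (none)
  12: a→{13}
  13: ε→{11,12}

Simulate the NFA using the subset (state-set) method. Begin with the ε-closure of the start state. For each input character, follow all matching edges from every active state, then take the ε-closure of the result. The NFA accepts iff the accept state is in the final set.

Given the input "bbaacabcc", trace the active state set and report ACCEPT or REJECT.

Answer: REJECT

Steps:
S₀ = ε-closure({0}) = {0,1,2,3,4,6,7,8,10,12}
'b' @ 1: {1,3,4,5,10,12}
'b' @ 2: {1,3,4,5,10,12}
'a' @ 3: {1,3,4,5,10,11,12,13}  [accepting]
'a' @ 4: {1,3,4,5,10,11,12,13}  [accepting]
'c' @ 5: {1,3,4,5,10,12}
'a' @ 6: {1,3,4,5,10,11,12,13}  [accepting]
'b' @ 7: {1,3,4,5,10,12}
'c' @ 8: {1,3,4,5,10,12}
'c' @ 9: {1,3,4,5,10,12}
after full input: {1,3,4,5,10,12}  (accept=11 not in)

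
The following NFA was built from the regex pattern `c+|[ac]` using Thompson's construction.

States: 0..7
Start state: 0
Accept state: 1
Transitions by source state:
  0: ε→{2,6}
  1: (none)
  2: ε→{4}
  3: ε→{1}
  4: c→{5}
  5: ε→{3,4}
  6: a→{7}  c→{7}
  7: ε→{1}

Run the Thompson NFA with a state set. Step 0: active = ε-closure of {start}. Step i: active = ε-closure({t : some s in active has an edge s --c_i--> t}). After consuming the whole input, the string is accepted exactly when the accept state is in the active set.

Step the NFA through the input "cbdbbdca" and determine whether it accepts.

start: ε-closure({0}) = {0,2,4,6}
'c' @ 1: {1,3,4,5,7}  [accepting]
'b' @ 2: {}  — no active states
rest 'dbbdca' ignored (set empty)
final: {}; accept 1 not in set

Answer: REJECT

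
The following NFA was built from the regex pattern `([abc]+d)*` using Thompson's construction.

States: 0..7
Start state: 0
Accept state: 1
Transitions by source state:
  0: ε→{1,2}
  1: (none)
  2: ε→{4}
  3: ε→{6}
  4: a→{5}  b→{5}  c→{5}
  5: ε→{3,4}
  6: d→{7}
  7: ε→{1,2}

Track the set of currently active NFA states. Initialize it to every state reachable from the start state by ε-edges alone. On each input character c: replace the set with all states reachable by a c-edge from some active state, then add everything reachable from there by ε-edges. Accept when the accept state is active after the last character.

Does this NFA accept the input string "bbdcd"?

Answer: ACCEPT

Derivation:
initial (ε-close {0}): {0,1,2,4}
'b' @ 1: {3,4,5,6}
'b' @ 2: {3,4,5,6}
'd' @ 3: {1,2,4,7}  [accepting]
'c' @ 4: {3,4,5,6}
'd' @ 5: {1,2,4,7}  [accepting]
end set {1,2,4,7} — state 1 in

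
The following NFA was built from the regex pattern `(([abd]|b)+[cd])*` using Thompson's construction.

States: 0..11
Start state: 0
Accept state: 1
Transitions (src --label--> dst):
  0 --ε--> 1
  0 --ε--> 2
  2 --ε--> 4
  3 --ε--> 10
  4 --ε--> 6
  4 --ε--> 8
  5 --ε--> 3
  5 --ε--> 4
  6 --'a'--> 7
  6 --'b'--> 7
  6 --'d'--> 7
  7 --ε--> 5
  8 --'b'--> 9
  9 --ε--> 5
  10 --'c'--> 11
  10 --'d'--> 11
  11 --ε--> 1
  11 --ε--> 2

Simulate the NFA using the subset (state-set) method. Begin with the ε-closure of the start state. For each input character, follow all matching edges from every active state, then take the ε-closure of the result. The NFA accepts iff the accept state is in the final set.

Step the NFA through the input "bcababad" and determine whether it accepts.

Answer: ACCEPT

Trace:
start: ε-closure({0}) = {0,1,2,4,6,8}
'b' @ 1: {3,4,5,6,7,8,9,10}
'c' @ 2: {1,2,4,6,8,11}  (accept∈set)
'a' @ 3: {3,4,5,6,7,8,10}
'b' @ 4: {3,4,5,6,7,8,9,10}
'a' @ 5: {3,4,5,6,7,8,10}
'b' @ 6: {3,4,5,6,7,8,9,10}
'a' @ 7: {3,4,5,6,7,8,10}
'd' @ 8: {1,2,3,4,5,6,7,8,10,11}  (accept∈set)
after full input: {1,2,3,4,5,6,7,8,10,11}  (accept=1 in)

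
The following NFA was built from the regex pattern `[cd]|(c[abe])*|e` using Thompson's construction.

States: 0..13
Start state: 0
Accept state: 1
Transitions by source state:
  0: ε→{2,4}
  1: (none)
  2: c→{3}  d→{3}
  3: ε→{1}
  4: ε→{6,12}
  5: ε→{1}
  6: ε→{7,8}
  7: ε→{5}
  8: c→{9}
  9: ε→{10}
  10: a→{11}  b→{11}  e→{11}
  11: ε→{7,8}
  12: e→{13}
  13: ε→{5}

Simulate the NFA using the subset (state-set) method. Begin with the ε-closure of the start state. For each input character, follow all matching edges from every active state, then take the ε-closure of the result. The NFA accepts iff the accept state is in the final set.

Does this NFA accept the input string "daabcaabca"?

start: ε-closure({0}) = {0,1,2,4,5,6,7,8,12}
'd' @ 1: {1,3}  ✓accept
'a' @ 2: {}  — no active states
rest 'abcaabca' ignored (set empty)
final: {}; accept 1 not in set

Answer: REJECT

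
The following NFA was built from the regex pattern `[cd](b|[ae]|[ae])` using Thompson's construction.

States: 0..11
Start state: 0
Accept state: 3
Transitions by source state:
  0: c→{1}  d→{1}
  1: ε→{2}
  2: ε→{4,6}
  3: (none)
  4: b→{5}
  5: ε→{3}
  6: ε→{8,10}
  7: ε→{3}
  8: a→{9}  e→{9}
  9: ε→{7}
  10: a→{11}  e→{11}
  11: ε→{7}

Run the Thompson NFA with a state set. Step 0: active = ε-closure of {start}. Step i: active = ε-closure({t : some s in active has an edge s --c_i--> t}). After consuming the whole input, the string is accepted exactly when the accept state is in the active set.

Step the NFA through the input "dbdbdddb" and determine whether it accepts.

Answer: REJECT

Derivation:
initial (ε-close {0}): {0}
'd' @ 1: {1,2,4,6,8,10}
'b' @ 2: {3,5}  (accept∈set)
'd' @ 3: {}  — state set empty
rest 'bdddb' ignored (set empty)
after full input: {}  (accept=3 not in)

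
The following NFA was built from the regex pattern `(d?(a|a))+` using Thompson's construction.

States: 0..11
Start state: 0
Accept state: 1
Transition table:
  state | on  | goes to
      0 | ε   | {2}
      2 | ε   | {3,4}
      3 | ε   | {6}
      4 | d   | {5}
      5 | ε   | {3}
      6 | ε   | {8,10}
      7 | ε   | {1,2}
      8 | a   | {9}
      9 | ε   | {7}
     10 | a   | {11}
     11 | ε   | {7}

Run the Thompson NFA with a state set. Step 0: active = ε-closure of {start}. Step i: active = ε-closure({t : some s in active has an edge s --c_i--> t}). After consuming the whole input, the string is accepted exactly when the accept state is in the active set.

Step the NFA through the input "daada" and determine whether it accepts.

Answer: ACCEPT

Trace:
S₀ = ε-closure({0}) = {0,2,3,4,6,8,10}
'd' @ 1: {3,5,6,8,10}
'a' @ 2: {1,2,3,4,6,7,8,9,10,11}  (accept∈set)
'a' @ 3: {1,2,3,4,6,7,8,9,10,11}  (accept∈set)
'd' @ 4: {3,5,6,8,10}
'a' @ 5: {1,2,3,4,6,7,8,9,10,11}  (accept∈set)
final: {1,2,3,4,6,7,8,9,10,11}; accept 1 in set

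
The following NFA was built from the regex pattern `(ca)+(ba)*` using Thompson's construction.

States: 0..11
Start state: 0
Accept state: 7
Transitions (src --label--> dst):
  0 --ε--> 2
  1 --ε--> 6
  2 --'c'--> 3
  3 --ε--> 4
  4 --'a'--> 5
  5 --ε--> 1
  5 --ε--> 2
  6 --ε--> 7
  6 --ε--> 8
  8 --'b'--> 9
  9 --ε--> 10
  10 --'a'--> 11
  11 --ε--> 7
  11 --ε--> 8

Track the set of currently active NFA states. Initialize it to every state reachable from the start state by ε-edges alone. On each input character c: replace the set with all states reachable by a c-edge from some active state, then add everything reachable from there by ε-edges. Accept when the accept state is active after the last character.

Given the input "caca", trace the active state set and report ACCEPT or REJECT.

start: ε-closure({0}) = {0,2}
'c' @ 1: {3,4}
'a' @ 2: {1,2,5,6,7,8}  ✓accept
'c' @ 3: {3,4}
'a' @ 4: {1,2,5,6,7,8}  ✓accept
final: {1,2,5,6,7,8}; accept 7 in set

Answer: ACCEPT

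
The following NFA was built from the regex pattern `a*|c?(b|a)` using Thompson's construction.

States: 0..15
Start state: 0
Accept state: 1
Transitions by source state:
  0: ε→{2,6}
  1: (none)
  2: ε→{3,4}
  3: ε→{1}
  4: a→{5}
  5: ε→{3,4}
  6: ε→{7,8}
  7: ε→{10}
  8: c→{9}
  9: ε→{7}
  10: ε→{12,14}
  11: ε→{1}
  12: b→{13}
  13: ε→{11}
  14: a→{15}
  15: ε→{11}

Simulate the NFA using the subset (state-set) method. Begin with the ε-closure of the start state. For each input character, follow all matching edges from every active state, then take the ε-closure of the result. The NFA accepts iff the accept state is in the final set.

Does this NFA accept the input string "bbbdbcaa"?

initial (ε-close {0}): {0,1,2,3,4,6,7,8,10,12,14}
'b' @ 1: {1,11,13}  (accept∈set)
'b' @ 2: {}  — state set empty
rest 'bdbcaa' ignored (set empty)
end set {} — state 1 not in

Answer: REJECT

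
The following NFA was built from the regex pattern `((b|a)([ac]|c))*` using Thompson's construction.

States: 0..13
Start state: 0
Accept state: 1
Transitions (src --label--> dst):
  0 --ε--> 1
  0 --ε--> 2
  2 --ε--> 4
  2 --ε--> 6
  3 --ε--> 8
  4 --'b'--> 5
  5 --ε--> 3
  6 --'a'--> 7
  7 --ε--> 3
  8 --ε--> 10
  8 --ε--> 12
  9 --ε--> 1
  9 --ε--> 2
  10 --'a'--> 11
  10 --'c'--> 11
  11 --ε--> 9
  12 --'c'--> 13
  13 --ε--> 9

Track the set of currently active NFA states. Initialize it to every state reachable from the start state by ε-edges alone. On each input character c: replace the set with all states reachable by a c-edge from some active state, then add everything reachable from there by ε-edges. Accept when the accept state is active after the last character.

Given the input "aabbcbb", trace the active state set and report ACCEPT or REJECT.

Answer: REJECT

Derivation:
S₀ = ε-closure({0}) = {0,1,2,4,6}
'a' @ 1: {3,7,8,10,12}
'a' @ 2: {1,2,4,6,9,11}  ✓accept
'b' @ 3: {3,5,8,10,12}
'b' @ 4: {}  — dead — no transitions
rest 'cbb' ignored (set empty)
end set {} — state 1 not in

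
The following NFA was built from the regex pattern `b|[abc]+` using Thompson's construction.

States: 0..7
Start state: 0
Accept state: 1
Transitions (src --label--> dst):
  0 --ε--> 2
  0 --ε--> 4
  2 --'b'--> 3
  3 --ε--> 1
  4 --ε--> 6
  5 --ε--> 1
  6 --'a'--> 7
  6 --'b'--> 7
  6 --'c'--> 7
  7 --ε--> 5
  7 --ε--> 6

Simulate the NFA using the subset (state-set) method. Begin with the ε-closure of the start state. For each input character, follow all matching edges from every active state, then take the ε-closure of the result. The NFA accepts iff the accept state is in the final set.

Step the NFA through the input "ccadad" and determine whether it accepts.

initial (ε-close {0}): {0,2,4,6}
'c' @ 1: {1,5,6,7}  ✓accept
'c' @ 2: {1,5,6,7}  ✓accept
'a' @ 3: {1,5,6,7}  ✓accept
'd' @ 4: {}  — state set empty
rest 'ad' ignored (set empty)
final: {}; accept 1 not in set

Answer: REJECT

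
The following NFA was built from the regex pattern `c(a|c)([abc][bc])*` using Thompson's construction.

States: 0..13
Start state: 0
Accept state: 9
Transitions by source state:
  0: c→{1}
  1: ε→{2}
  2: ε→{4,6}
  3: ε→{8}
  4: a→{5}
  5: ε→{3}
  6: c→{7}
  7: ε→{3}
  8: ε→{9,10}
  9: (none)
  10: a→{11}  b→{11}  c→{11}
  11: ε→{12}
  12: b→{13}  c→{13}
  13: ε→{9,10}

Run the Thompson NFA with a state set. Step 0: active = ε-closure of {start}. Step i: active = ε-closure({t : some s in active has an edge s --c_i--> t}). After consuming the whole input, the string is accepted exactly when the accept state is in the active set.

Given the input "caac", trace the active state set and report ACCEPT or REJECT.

S₀ = ε-closure({0}) = {0}
'c' @ 1: {1,2,4,6}
'a' @ 2: {3,5,8,9,10}  [accepting]
'a' @ 3: {11,12}
'c' @ 4: {9,10,13}  [accepting]
end set {9,10,13} — state 9 in

Answer: ACCEPT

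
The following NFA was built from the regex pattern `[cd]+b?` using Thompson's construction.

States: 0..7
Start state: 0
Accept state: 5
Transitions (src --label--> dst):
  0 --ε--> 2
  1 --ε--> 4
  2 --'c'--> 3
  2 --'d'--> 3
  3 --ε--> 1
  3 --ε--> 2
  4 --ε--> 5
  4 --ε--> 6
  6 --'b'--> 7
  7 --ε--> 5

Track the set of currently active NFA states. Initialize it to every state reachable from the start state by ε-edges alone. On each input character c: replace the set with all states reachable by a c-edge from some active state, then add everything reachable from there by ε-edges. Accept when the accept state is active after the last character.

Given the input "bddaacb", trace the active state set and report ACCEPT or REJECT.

start: ε-closure({0}) = {0,2}
'b' @ 1: {}  — state set empty
rest 'ddaacb' ignored (set empty)
final: {}; accept 5 not in set

Answer: REJECT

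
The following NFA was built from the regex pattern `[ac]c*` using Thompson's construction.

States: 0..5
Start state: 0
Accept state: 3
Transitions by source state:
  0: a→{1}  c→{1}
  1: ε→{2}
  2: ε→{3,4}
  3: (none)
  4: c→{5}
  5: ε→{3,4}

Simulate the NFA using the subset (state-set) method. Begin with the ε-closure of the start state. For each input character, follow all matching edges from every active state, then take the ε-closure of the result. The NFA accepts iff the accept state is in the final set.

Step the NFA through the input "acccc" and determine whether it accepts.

Answer: ACCEPT

Trace:
S₀ = ε-closure({0}) = {0}
'a' @ 1: {1,2,3,4}  ✓accept
'c' @ 2: {3,4,5}  ✓accept
'c' @ 3: {3,4,5}  ✓accept
'c' @ 4: {3,4,5}  ✓accept
'c' @ 5: {3,4,5}  ✓accept
end set {3,4,5} — state 3 in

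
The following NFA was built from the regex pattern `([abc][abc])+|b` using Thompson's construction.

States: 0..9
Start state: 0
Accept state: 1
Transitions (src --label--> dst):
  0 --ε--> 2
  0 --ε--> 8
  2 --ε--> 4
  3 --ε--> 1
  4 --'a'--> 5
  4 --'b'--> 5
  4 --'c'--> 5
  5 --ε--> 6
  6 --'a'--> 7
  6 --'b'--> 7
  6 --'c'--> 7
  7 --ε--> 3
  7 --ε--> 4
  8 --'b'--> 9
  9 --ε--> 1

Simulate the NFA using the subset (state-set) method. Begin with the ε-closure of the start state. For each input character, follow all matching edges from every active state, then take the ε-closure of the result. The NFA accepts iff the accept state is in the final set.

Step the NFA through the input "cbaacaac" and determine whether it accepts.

Answer: ACCEPT

Trace:
initial (ε-close {0}): {0,2,4,8}
'c' @ 1: {5,6}
'b' @ 2: {1,3,4,7}  [accepting]
'a' @ 3: {5,6}
'a' @ 4: {1,3,4,7}  [accepting]
'c' @ 5: {5,6}
'a' @ 6: {1,3,4,7}  [accepting]
'a' @ 7: {5,6}
'c' @ 8: {1,3,4,7}  [accepting]
after full input: {1,3,4,7}  (accept=1 in)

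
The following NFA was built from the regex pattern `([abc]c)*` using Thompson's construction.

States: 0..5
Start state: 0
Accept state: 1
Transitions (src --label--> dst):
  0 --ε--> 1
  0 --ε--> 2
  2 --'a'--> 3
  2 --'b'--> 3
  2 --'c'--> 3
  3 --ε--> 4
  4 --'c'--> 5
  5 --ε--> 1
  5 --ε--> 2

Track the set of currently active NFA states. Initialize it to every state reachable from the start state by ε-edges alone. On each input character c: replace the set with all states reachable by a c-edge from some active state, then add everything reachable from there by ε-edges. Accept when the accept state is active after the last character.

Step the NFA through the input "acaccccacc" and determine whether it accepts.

start: ε-closure({0}) = {0,1,2}
'a' @ 1: {3,4}
'c' @ 2: {1,2,5}  (accept∈set)
'a' @ 3: {3,4}
'c' @ 4: {1,2,5}  (accept∈set)
'c' @ 5: {3,4}
'c' @ 6: {1,2,5}  (accept∈set)
'c' @ 7: {3,4}
'a' @ 8: {}  — state set empty
rest 'cc' ignored (set empty)
final: {}; accept 1 not in set

Answer: REJECT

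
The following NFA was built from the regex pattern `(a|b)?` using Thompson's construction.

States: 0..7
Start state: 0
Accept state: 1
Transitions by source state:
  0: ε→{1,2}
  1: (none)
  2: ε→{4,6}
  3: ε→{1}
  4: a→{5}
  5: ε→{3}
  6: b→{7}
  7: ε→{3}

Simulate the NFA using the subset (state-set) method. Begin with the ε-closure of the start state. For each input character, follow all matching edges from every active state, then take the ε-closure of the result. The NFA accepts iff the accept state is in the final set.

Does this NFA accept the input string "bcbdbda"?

start: ε-closure({0}) = {0,1,2,4,6}
'b' @ 1: {1,3,7}  [accepting]
'c' @ 2: {}  — dead — no transitions
rest 'bdbda' ignored (set empty)
final: {}; accept 1 not in set

Answer: REJECT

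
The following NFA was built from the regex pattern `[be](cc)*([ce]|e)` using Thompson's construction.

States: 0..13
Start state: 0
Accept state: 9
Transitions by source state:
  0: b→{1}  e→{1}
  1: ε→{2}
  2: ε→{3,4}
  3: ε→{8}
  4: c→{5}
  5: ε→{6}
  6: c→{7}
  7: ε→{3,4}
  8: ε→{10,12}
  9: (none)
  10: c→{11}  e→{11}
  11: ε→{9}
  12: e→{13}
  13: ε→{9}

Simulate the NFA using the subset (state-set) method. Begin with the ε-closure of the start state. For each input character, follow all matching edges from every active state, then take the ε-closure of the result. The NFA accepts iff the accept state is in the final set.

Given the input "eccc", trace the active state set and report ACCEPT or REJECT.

Answer: ACCEPT

Steps:
initial (ε-close {0}): {0}
'e' @ 1: {1,2,3,4,8,10,12}
'c' @ 2: {5,6,9,11}  (accept∈set)
'c' @ 3: {3,4,7,8,10,12}
'c' @ 4: {5,6,9,11}  (accept∈set)
after full input: {5,6,9,11}  (accept=9 in)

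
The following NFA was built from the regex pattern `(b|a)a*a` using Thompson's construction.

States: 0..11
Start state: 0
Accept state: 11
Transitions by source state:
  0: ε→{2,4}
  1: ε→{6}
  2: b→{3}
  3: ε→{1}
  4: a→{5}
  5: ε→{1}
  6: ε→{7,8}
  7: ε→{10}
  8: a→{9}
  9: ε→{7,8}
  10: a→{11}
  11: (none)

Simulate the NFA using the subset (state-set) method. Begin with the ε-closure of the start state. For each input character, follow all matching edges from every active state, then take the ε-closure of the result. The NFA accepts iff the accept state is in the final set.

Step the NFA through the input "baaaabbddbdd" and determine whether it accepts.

S₀ = ε-closure({0}) = {0,2,4}
'b' @ 1: {1,3,6,7,8,10}
'a' @ 2: {7,8,9,10,11}  [accepting]
'a' @ 3: {7,8,9,10,11}  [accepting]
'a' @ 4: {7,8,9,10,11}  [accepting]
'a' @ 5: {7,8,9,10,11}  [accepting]
'b' @ 6: {}  — dead — no transitions
rest 'bddbdd' ignored (set empty)
after full input: {}  (accept=11 not in)

Answer: REJECT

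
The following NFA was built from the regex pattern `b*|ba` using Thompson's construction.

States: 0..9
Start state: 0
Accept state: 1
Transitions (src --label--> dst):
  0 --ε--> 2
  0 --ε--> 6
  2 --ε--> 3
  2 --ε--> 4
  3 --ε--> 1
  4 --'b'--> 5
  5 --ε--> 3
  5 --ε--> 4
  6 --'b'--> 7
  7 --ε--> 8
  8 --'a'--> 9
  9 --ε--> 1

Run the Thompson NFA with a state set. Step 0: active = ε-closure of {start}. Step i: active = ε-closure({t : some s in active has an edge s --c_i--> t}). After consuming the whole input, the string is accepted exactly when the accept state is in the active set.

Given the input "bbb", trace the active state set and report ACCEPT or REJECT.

Answer: ACCEPT

Derivation:
start: ε-closure({0}) = {0,1,2,3,4,6}
'b' @ 1: {1,3,4,5,7,8}  (accept∈set)
'b' @ 2: {1,3,4,5}  (accept∈set)
'b' @ 3: {1,3,4,5}  (accept∈set)
end set {1,3,4,5} — state 1 in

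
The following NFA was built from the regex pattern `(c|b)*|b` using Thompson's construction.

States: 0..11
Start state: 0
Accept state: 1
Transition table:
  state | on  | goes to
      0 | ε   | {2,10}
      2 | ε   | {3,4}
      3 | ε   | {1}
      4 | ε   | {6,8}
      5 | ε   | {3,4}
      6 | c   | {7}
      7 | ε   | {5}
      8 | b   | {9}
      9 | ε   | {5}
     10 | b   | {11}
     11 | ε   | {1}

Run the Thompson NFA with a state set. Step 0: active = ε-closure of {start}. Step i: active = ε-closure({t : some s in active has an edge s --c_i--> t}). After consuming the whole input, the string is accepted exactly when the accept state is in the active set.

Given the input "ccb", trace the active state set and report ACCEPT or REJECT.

start: ε-closure({0}) = {0,1,2,3,4,6,8,10}
'c' @ 1: {1,3,4,5,6,7,8}  ✓accept
'c' @ 2: {1,3,4,5,6,7,8}  ✓accept
'b' @ 3: {1,3,4,5,6,8,9}  ✓accept
end set {1,3,4,5,6,8,9} — state 1 in

Answer: ACCEPT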